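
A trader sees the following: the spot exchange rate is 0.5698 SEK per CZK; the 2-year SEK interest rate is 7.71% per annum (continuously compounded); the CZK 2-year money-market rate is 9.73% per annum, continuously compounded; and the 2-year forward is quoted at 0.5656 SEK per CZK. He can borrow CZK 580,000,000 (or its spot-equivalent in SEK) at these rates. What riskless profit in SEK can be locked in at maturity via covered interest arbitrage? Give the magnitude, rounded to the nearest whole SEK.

T = 2 years.
Route A — deposit CZK, sell forward: 580,000,000 × 1.21482495931 × 0.5656 = SEK 398,520,898.25.
Route B — convert at spot, deposit SEK: 580,000,000 × 0.5698 × 1.16672420829 = SEK 385,583,683.25.
The quoted forward overvalues CZK, so borrow SEK, buy CZK at spot, deposit the CZK at 9.73%, and sell the proceeds forward at 0.5656.
The gap between the two covered legs is SEK 12,937,215.

SEK 12,937,215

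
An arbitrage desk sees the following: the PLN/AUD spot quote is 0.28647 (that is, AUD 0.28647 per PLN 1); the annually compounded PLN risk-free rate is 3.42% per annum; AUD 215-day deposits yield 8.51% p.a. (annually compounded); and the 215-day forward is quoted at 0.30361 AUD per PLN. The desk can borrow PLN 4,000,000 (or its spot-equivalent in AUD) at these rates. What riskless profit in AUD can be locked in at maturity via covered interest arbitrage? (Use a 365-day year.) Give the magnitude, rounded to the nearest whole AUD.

T = 215/365 years.
Route A — deposit PLN, sell forward: 4,000,000 × 1.020005868 × 0.30361 = AUD 1,238,735.93.
Route B — convert at spot, deposit AUD: 4,000,000 × 0.28647 × 1.049284236 = AUD 1,202,353.82.
The quoted forward overvalues PLN, so borrow AUD, buy PLN at spot, deposit the PLN at 3.42%, and sell the proceeds forward at 0.30361.
The gap between the two covered legs is AUD 36,382.

AUD 36,382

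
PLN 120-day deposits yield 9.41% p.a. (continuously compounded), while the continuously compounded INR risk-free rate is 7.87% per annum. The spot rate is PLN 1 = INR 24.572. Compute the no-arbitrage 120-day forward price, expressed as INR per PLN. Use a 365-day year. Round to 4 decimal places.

24.4479

T = 120/365 years.
Growth of 1 INR over T: e^(0.0787×120/365) = 1.02621161.
Growth of 1 PLN over T: e^(0.0941×120/365) = 1.03142051.
Forward (INR per PLN) = 24.572 × 1.02621161 / 1.03142051 = 24.447906.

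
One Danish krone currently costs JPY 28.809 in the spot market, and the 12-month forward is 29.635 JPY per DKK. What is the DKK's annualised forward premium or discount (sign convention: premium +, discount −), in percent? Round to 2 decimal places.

T = 1 year.
Period premium: (29.635 − 28.809)/28.809 = 0.0286716.
Annualise by dividing by T: 0.0286716 / 1 = 0.028672 → 2.87%.

+2.87%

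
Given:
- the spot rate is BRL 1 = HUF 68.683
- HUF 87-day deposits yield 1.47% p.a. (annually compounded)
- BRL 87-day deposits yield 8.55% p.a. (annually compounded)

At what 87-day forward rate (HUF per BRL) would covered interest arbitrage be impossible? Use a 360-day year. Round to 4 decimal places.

67.5726

T = 87/360 years.
HUF growth factor: (1 + 0.0147)^(87/360) = 1.00353287.
BRL growth factor: (1 + 0.0855)^(87/360) = 1.02002436.
CIP: F = S · (grow HUF)/(grow BRL) = 68.683 × 1.00353287/1.02002436 = 67.572551 HUF per BRL.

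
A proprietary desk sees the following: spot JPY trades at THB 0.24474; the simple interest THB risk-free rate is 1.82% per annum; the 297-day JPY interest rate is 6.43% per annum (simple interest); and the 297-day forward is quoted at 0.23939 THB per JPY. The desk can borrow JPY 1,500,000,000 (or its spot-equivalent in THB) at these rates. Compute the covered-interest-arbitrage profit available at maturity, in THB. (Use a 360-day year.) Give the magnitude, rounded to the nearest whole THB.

T = 297/360 years.
Invest the JPY and cover forward: 1,500,000,000 × 1.0530475 × 0.23939 = THB 378,133,561.54.
Convert at spot and invest in THB: 1,500,000,000 × 0.24474 × 1.015015 = THB 372,622,156.65.
The quoted forward overvalues JPY, so borrow THB, buy JPY at spot, deposit the JPY at 6.43%, and sell the proceeds forward at 0.23939.
Arbitrage profit = |378,133,561.54 − 372,622,156.65| = THB 5,511,405.

THB 5,511,405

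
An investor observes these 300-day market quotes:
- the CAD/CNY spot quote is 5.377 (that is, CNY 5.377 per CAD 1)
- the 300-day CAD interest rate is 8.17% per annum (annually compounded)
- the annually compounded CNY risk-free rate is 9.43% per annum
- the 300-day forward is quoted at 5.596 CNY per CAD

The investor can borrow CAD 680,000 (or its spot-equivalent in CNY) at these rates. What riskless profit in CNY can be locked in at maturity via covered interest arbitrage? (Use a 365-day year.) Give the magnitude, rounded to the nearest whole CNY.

T = 300/365 years.
Route A — deposit CAD, sell forward: 680,000 × 1.066677196 × 5.596 = CNY 4,059,005.40.
Route B — convert at spot, deposit CNY: 680,000 × 5.377 × 1.076878989 = CNY 3,937,457.26.
The quoted forward overvalues CAD, so borrow CNY, buy CAD at spot, deposit the CAD at 8.17%, and sell the proceeds forward at 5.596.
Profit = 4,059,005.40 − 3,937,457.26 = CNY 121,548.

CNY 121,548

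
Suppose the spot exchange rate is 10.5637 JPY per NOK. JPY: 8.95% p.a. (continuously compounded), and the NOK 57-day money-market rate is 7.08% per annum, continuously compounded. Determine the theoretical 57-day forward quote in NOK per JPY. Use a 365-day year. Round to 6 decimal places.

T = 57/365 years.
JPY growth factor: e^(0.0895×57/365) = 1.0140748.
NOK accumulates by e^(0.0708×57/365) = 1.0111178.
So F = 10.5637 × 1.0140748 / 1.0111178 = 10.59459 (JPY/NOK).
Invert for NOK per JPY: 1 / 10.59459 = 0.094388.

0.094388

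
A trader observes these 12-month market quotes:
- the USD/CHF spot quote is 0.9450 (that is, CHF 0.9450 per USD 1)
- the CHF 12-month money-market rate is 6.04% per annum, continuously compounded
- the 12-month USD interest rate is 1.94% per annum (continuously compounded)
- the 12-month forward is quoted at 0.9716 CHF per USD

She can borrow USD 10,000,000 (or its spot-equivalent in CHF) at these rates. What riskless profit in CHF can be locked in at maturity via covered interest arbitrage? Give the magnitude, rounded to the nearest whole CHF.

CHF 132,039

T = 1 year.
Route A — deposit USD, sell forward: 10,000,000 × 1.019589403 × 0.9716 = CHF 9,906,330.64.
Route B — convert at spot, deposit CHF: 10,000,000 × 0.9450 × 1.062261366 = CHF 10,038,369.91.
The quoted forward undervalues USD, so borrow USD, convert to CHF at spot, deposit the CHF at 6.04%, and buy USD forward at 0.9716 to cover the loan.
The gap between the two covered legs is CHF 132,039.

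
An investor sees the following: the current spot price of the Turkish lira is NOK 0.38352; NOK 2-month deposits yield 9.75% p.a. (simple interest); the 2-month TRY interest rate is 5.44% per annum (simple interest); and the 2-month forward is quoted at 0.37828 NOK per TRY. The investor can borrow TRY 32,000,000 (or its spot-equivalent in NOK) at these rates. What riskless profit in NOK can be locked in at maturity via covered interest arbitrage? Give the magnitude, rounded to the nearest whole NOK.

NOK 257,359

T = 2/12 years.
Route A — deposit TRY, sell forward: 32,000,000 × 1.0090666667 × 0.37828 = NOK 12,214,711.64.
Route B — convert at spot, deposit NOK: 32,000,000 × 0.38352 × 1.016250 = NOK 12,472,070.40.
The quoted forward undervalues TRY, so borrow TRY, convert to NOK at spot, deposit the NOK at 9.75%, and buy TRY forward at 0.37828 to cover the loan.
Profit = 12,472,070.40 − 12,214,711.64 = NOK 257,359.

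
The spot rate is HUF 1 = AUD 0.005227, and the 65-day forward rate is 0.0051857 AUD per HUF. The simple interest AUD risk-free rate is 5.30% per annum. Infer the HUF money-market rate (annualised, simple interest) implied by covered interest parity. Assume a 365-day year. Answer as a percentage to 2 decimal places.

9.81%

T = 65/365 years.
By CIP, F/S equals the AUD-to-HUF growth ratio: 0.0051857/0.005227 = 0.9920987.
AUD growth factor: 1 + 0.0530×65/365 = 1.0094384.
That pins the HUF growth at 1.0174778.
(1.0174778 − 1)/T = 0.098145, i.e. 9.81%.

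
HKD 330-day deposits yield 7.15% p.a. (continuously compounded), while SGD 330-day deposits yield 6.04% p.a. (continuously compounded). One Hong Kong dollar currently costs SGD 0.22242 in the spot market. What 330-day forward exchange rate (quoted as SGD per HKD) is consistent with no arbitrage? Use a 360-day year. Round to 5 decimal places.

0.22017

T = 330/360 years.
SGD growth factor: e^(0.0604×330/360) = 1.0569281.
Growth of 1 HKD over T: e^(0.0715×330/360) = 1.0677372.
So F = 0.22242 × 1.0569281 / 1.0677372 = 0.2201684 (SGD/HKD).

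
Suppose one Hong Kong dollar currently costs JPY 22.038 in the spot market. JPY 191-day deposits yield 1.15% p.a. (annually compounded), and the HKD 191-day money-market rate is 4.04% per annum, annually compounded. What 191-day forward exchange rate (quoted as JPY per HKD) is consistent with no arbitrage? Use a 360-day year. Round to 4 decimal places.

21.7111

T = 191/360 years.
JPY growth factor: (1 + 0.0115)^(191/360) = 1.00608501.
HKD accumulates by (1 + 0.0404)^(191/360) = 1.02123511.
Forward (JPY per HKD) = 22.038 × 1.00608501 / 1.02123511 = 21.711065.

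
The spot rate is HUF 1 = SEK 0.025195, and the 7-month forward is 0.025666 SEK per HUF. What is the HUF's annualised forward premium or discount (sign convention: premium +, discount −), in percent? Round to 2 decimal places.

+3.20%

T = 7/12 years.
Period premium: (0.025666 − 0.025195)/0.025195 = 0.0186942.
×(1/T) gives 3.20% p.a.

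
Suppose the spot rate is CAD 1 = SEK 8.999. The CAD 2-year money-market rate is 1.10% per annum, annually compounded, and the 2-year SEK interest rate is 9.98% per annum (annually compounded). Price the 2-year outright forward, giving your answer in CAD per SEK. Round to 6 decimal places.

T = 2 years.
Growth of 1 SEK over T: (1 + 0.0998)^2 = 1.209560.
Growth of 1 CAD over T: (1 + 0.0110)^2 = 1.022121.
Forward (SEK per CAD) = 8.999 × 1.209560 / 1.022121 = 10.64926.
Invert for CAD per SEK: 1 / 10.64926 = 0.093903.

0.093903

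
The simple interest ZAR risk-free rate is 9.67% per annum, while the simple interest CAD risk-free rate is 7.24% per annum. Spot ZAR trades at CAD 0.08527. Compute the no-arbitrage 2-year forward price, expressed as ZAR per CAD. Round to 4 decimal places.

T = 2 years.
Growth of 1 CAD over T: 1 + 0.0724×2 = 1.144800.
ZAR growth factor: 1 + 0.0967×2 = 1.193400.
CIP: F = S · (grow CAD)/(grow ZAR) = 0.08527 × 1.144800/1.193400 = 0.081797466 CAD per ZAR.
Quoted the other way: 1/0.081797466 = 12.2253 ZAR per CAD.

12.2253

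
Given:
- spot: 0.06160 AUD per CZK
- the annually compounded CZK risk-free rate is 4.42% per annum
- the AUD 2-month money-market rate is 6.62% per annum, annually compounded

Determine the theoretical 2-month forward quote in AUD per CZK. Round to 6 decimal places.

0.061814

T = 2/12 years.
AUD growth factor: (1 + 0.0662)^(2/12) = 1.0107408.
Growth of 1 CZK over T: (1 + 0.0442)^(2/12) = 1.0072346.
So F = 0.0616 × 1.0107408 / 1.0072346 = 0.06181443 (AUD/CZK).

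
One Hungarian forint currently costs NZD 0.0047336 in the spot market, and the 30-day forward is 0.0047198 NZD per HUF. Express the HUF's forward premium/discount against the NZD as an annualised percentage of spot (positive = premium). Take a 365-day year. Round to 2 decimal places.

-3.55%

T = 30/365 years.
Period premium: (0.0047198 − 0.0047336)/0.0047336 = -0.0029153.
×(1/T) gives -3.55% p.a.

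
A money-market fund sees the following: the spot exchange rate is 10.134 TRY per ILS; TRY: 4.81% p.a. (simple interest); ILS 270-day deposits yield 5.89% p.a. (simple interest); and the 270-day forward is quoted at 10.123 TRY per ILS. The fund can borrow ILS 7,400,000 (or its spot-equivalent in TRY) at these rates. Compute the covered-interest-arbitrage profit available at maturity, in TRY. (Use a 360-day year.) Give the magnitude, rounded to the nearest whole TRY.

T = 270/360 years.
Route A — deposit ILS, sell forward: 7,400,000 × 1.044175 × 10.123 = TRY 78,219,358.09.
Route B — convert at spot, deposit TRY: 7,400,000 × 10.134 × 1.036075 = TRY 77,696,921.97.
The quoted forward overvalues ILS, so borrow TRY, buy ILS at spot, deposit the ILS at 5.89%, and sell the proceeds forward at 10.123.
Profit = 78,219,358.09 − 77,696,921.97 = TRY 522,436.

TRY 522,436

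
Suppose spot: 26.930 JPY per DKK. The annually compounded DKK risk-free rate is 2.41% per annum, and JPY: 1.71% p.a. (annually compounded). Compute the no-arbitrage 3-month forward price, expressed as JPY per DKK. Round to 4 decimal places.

T = 3/12 years.
JPY accumulates by (1 + 0.0171)^(3/12) = 1.00424786.
DKK accumulates by (1 + 0.0241)^(3/12) = 1.0059713.
So F = 26.93 × 1.00424786 / 1.0059713 = 26.883863 (JPY/DKK).

26.8839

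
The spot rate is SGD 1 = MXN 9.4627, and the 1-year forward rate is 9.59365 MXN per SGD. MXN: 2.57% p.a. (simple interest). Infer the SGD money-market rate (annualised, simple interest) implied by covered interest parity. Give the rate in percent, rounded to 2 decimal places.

T = 1 year.
By CIP, F/S equals the MXN-to-SGD growth ratio: 9.59365/9.4627 = 1.0138385.
MXN growth factor: 1 + 0.0257×1 = 1.025700.
Hence g_SGD = 1.0116996.
(1.0116996 − 1)/T = 0.011700, i.e. 1.17%.

1.17%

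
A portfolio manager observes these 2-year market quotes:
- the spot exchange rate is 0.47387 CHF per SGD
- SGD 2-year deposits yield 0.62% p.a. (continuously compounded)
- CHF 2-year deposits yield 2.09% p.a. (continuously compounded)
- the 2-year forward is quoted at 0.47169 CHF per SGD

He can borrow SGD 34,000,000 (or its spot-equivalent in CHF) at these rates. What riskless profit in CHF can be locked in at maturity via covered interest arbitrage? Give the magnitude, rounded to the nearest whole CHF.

T = 2 years.
Route A — deposit SGD, sell forward: 34,000,000 × 1.0124771988 × 0.47169 = CHF 16,237,562.58.
Route B — convert at spot, deposit CHF: 34,000,000 × 0.47387 × 1.0426859207 = CHF 16,799,317.63.
The quoted forward undervalues SGD, so borrow SGD, convert to CHF at spot, deposit the CHF at 2.09%, and buy SGD forward at 0.47169 to cover the loan.
Arbitrage profit = |16,237,562.58 − 16,799,317.63| = CHF 561,755.

CHF 561,755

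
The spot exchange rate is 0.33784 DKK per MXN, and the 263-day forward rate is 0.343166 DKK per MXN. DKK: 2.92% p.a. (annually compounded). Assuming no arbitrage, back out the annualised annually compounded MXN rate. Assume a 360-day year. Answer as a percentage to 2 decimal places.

0.74%

T = 263/360 years.
F/S = 0.343166/0.33784 = 1.0157649 = (growth of DKK) / (growth of MXN).
The DKK side grows by (1 + 0.0292)^(263/360) = 1.0212493.
So the MXN growth factor = 1.0053993.
r = 1.0053993^(360/263) − 1 = 0.007398 → 0.74%.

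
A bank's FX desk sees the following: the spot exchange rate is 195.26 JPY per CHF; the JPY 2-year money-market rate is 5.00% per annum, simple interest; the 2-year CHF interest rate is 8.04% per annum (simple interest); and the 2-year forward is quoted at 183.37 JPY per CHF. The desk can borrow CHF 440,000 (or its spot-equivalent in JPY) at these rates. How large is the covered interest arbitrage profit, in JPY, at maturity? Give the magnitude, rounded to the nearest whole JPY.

JPY 849,246

T = 2 years.
Invest the CHF and cover forward: 440,000 × 1.160800 × 183.37 = JPY 93,656,594.24.
Convert at spot and invest in JPY: 440,000 × 195.26 × 1.100000 = JPY 94,505,840.00.
The quoted forward undervalues CHF, so borrow CHF, convert to JPY at spot, deposit the JPY at 5.00%, and buy CHF forward at 183.37 to cover the loan.
Profit = 94,505,840.00 − 93,656,594.24 = JPY 849,246.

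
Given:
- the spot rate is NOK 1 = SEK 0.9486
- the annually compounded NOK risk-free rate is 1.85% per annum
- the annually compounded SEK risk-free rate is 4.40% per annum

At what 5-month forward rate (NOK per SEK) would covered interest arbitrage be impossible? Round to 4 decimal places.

T = 5/12 years.
SEK growth factor: (1 + 0.0440)^(5/12) = 1.0181034.
NOK accumulates by (1 + 0.0185)^(5/12) = 1.0076671.
So F = 0.9486 × 1.0181034 / 1.0076671 = 0.9584245 (SEK/NOK).
Quoted the other way: 1/0.9584245 = 1.0434 NOK per SEK.

1.0434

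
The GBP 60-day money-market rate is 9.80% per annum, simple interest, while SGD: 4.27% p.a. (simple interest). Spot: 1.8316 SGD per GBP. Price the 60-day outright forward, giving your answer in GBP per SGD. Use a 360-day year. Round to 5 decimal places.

0.55097

T = 60/360 years.
Growth of 1 SGD over T: 1 + 0.0427×60/360 = 1.0071167.
Growth of 1 GBP over T: 1 + 0.0980×60/360 = 1.0163333.
Forward (SGD per GBP) = 1.8316 × 1.0071167 / 1.0163333 = 1.814990.
Invert for GBP per SGD: 1 / 1.814990 = 0.55097.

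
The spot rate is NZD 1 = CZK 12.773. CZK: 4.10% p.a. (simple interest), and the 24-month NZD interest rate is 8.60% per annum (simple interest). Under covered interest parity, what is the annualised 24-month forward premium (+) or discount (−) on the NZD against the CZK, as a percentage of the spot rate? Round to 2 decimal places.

-3.84%

T = 2 years.
No-arbitrage forward: 12.773 × 1.082000 / 1.172000 = 11.792138 CZK/NZD.
(F − S)/S ÷ T = (11.792138 − 12.773)/12.773/2 = -0.038396 → -3.84%.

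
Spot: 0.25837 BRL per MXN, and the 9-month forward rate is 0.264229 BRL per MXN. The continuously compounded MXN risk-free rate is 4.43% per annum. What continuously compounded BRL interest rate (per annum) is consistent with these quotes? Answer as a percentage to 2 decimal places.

7.42%

T = 9/12 years.
CIP gives F = S · g_BRL/g_MXN, so g_BRL/g_MXN = 0.264229/0.25837 = 1.0226768.
MXN growth factor: e^(0.0443×9/12) = 1.0337831.
Hence g_BRL = 1.057226.
r = ln(1.057226)/(9/12) = 0.074198 → 7.42%.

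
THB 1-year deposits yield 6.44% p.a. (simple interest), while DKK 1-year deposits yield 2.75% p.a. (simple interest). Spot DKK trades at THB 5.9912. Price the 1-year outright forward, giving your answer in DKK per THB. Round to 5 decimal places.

T = 1 year.
Growth of 1 THB over T: 1 + 0.0644×1 = 1.064400.
DKK accumulates by 1 + 0.0275×1 = 1.027500.
So F = 5.9912 × 1.064400 / 1.027500 = 6.206358 (THB/DKK).
Quoted the other way: 1/6.206358 = 0.16113 DKK per THB.

0.16113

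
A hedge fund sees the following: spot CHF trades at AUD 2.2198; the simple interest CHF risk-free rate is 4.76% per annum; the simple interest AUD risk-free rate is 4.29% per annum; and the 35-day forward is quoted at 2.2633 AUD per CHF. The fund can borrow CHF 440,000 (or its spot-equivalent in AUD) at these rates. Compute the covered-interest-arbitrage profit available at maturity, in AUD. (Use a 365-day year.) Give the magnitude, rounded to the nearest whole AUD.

AUD 19,668

T = 35/365 years.
Route A — deposit CHF, sell forward: 440,000 × 1.00456438 × 2.2633 = AUD 1,000,397.45.
Route B — convert at spot, deposit AUD: 440,000 × 2.2198 × 1.0041137 = AUD 980,729.90.
The quoted forward overvalues CHF, so borrow AUD, buy CHF at spot, deposit the CHF at 4.76%, and sell the proceeds forward at 2.2633.
Arbitrage profit = |1,000,397.45 − 980,729.90| = AUD 19,668.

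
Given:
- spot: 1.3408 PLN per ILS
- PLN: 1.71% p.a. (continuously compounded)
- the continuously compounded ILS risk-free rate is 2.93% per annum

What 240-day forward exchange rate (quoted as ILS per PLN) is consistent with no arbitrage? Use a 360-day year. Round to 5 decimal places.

T = 240/360 years.
PLN accumulates by e^(0.0171×240/360) = 1.0114652.
ILS growth factor: e^(0.0293×240/360) = 1.0197254.
CIP: F = S · (grow PLN)/(grow ILS) = 1.3408 × 1.0114652/1.0197254 = 1.329939 PLN per ILS.
Invert for ILS per PLN: 1 / 1.329939 = 0.75191.

0.75191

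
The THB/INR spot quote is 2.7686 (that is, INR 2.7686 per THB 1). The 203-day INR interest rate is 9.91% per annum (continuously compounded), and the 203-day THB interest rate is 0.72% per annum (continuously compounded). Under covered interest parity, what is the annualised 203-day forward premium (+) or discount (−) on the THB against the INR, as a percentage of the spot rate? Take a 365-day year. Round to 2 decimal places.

+9.43%

T = 203/365 years.
No-arbitrage forward: 2.7686 × 1.0566631 / 1.0040124 = 2.9137862 INR/THB.
(F − S)/S ÷ T = (2.9137862 − 2.7686)/2.7686/(203/365) = 0.094289 → 9.43%.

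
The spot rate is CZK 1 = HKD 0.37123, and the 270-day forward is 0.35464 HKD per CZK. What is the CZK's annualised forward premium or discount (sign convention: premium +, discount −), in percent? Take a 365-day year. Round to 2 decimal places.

T = 270/365 years.
CZK trades forward at -4.46893% vs spot over the period.
×(1/T) gives -6.04% p.a.

-6.04%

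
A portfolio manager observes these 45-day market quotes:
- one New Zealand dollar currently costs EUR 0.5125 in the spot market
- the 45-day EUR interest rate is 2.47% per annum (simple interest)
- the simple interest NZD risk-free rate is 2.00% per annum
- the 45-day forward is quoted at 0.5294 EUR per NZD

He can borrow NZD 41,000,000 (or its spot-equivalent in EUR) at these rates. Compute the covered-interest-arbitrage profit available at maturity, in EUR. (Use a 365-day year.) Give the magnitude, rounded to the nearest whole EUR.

EUR 682,433

T = 45/365 years.
Invest the NZD and cover forward: 41,000,000 × 1.0024657534 × 0.5294 = EUR 21,758,920.16.
Convert at spot and invest in EUR: 41,000,000 × 0.5125 × 1.0030452055 = EUR 21,076,487.38.
The quoted forward overvalues NZD, so borrow EUR, buy NZD at spot, deposit the NZD at 2.00%, and sell the proceeds forward at 0.5294.
The gap between the two covered legs is EUR 682,433.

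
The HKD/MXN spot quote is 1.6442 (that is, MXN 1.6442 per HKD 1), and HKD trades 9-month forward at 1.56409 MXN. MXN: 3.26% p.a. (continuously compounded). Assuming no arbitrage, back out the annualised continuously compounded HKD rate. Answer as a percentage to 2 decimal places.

9.92%

T = 9/12 years.
F/S = 1.56409/1.6442 = 0.9512772 = (growth of MXN) / (growth of HKD).
MXN growth factor: e^(0.0326×9/12) = 1.0247514.
Hence g_HKD = 1.0772374.
Take logs: ln 1.0772374 / (9/12) = 0.099200, so 9.92%.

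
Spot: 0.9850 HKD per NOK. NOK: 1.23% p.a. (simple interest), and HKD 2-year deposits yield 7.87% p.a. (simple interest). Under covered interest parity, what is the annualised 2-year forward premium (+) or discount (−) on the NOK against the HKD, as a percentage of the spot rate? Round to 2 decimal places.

+6.48%

T = 2 years.
F = S · g_HKD/g_NOK = 0.985 × 1.157400/1.024600 = 1.1126674.
Annualised premium = (F − S)/S × (1/T) = (1.1126674 − 0.985)/0.985 ÷ 2 = 6.48%.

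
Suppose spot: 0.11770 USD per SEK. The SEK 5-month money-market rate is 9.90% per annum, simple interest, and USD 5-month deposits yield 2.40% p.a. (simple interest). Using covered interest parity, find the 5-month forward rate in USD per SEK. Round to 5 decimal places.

T = 5/12 years.
Growth of 1 USD over T: 1 + 0.0240×5/12 = 1.010000.
SEK growth factor: 1 + 0.0990×5/12 = 1.041250.
So F = 0.1177 × 1.010000 / 1.041250 = 0.1141676 (USD/SEK).

0.11417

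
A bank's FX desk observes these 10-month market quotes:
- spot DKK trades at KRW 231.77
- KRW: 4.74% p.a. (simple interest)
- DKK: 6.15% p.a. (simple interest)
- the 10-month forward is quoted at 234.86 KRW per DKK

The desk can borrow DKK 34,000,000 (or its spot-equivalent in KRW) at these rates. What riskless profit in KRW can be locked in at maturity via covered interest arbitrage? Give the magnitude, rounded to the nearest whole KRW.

KRW 203,036,440

T = 10/12 years.
Route A — deposit DKK, sell forward: 34,000,000 × 1.051250 × 234.86 = KRW 8,394,483,550.00.
Route B — convert at spot, deposit KRW: 34,000,000 × 231.77 × 1.039500 = KRW 8,191,447,110.00.
The quoted forward overvalues DKK, so borrow KRW, buy DKK at spot, deposit the DKK at 6.15%, and sell the proceeds forward at 234.86.
The gap between the two covered legs is KRW 203,036,440.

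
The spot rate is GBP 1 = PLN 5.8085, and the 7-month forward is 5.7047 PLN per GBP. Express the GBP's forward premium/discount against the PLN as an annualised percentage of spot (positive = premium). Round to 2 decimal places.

-3.06%

T = 7/12 years.
(F − S)/S = (5.7047 − 5.8085)/5.8085 = -0.0178704.
Annualise by dividing by T: -0.0178704 / (7/12) = -0.030635 → -3.06%.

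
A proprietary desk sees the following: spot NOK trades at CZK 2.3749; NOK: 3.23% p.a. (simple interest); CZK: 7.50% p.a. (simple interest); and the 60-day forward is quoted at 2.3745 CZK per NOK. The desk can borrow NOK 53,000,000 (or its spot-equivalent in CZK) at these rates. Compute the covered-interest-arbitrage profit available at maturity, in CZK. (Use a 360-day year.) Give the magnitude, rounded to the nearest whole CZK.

T = 60/360 years.
Invest the NOK and cover forward: 53,000,000 × 1.00538333333 × 2.3745 = CZK 126,525,984.42.
Convert at spot and invest in CZK: 53,000,000 × 2.3749 × 1.012500 = CZK 127,443,071.25.
The quoted forward undervalues NOK, so borrow NOK, convert to CZK at spot, deposit the CZK at 7.50%, and buy NOK forward at 2.3745 to cover the loan.
The gap between the two covered legs is CZK 917,087.

CZK 917,087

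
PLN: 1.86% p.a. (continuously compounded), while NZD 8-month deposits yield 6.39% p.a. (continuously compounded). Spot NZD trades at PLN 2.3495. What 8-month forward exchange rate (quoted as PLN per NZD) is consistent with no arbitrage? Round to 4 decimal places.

2.2796

T = 8/12 years.
Growth of 1 PLN over T: e^(0.0186×8/12) = 1.0124772.
Growth of 1 NZD over T: e^(0.0639×8/12) = 1.0435204.
Forward (PLN per NZD) = 2.3495 × 1.0124772 / 1.0435204 = 2.279606.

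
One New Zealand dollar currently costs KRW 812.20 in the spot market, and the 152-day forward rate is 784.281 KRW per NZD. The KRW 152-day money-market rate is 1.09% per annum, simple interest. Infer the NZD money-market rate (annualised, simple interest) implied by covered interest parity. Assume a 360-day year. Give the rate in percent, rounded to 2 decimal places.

T = 152/360 years.
F/S = 784.281/812.2 = 0.9656255 = (growth of KRW) / (growth of NZD).
KRW growth factor: 1 + 0.0109×152/360 = 1.0046022.
That pins the NZD growth at 1.0403642.
r = (1.0403642 − 1)/(152/360) = 0.095599 → 9.56%.

9.56%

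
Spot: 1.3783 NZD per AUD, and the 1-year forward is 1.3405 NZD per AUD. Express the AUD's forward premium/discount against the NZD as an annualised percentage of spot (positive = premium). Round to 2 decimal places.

T = 1 year.
AUD trades forward at -2.74251% vs spot over the period.
Annualise by dividing by T: -0.0274251 / 1 = -0.027425 → -2.74%.

-2.74%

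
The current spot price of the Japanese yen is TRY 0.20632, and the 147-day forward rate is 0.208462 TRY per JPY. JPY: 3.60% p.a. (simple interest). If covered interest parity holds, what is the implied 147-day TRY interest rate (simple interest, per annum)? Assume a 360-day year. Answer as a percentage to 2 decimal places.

6.18%

T = 147/360 years.
By CIP, F/S equals the TRY-to-JPY growth ratio: 0.208462/0.20632 = 1.0103819.
JPY growth factor: 1 + 0.0360×147/360 = 1.014700.
Hence g_TRY = 1.0252345.
r = (1.0252345 − 1)/(147/360) = 0.061799 → 6.18%.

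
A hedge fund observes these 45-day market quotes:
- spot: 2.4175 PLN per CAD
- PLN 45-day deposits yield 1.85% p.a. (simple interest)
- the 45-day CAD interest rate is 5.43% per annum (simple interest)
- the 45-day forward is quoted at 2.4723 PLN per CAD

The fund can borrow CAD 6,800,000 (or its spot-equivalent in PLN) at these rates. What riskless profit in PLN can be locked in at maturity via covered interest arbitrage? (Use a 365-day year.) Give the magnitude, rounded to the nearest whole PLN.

T = 45/365 years.
Route A — deposit CAD, sell forward: 6,800,000 × 1.0066945205 × 2.4723 = PLN 16,924,185.87.
Route B — convert at spot, deposit PLN: 6,800,000 × 2.4175 × 1.0022808219 = PLN 16,476,494.43.
The quoted forward overvalues CAD, so borrow PLN, buy CAD at spot, deposit the CAD at 5.43%, and sell the proceeds forward at 2.4723.
The gap between the two covered legs is PLN 447,691.

PLN 447,691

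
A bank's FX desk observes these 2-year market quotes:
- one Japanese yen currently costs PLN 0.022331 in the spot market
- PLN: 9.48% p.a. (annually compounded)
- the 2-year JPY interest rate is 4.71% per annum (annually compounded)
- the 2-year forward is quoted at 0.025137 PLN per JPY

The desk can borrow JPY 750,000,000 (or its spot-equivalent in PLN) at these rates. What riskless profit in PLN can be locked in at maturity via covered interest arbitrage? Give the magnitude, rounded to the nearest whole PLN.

T = 2 years.
Route A — deposit JPY, sell forward: 750,000,000 × 1.09641841 × 0.025137 = PLN 20,670,502.18.
Route B — convert at spot, deposit PLN: 750,000,000 × 0.022331 × 1.19858704 = PLN 20,074,235.39.
The quoted forward overvalues JPY, so borrow PLN, buy JPY at spot, deposit the JPY at 4.71%, and sell the proceeds forward at 0.025137.
The gap between the two covered legs is PLN 596,267.

PLN 596,267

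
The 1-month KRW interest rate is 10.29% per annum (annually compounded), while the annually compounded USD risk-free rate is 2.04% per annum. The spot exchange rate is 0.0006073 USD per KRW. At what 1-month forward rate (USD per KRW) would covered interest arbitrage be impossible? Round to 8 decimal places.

T = 1/12 years.
USD accumulates by (1 + 0.0204)^(1/12) = 1.0016843.
KRW accumulates by (1 + 0.1029)^(1/12) = 1.0081953.
So F = 0.0006073 × 1.0016843 / 1.0081953 = 0.0006033780 (USD/KRW).

0.00060338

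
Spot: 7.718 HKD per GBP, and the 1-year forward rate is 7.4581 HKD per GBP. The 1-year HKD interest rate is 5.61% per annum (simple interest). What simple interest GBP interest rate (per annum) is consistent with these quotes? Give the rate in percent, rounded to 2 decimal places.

9.29%

T = 1 year.
CIP gives F = S · g_HKD/g_GBP, so g_HKD/g_GBP = 7.4581/7.718 = 0.9663255.
HKD growth factor: 1 + 0.0561×1 = 1.056100.
So the GBP growth factor = 1.092903.
(1.092903 − 1)/T = 0.092903, i.e. 9.29%.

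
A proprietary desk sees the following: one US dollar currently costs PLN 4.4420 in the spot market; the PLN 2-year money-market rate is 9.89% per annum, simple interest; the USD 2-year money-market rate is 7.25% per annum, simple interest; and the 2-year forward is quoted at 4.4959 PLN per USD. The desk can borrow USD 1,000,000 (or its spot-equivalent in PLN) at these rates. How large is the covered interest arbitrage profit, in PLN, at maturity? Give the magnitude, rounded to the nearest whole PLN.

PLN 172,822

T = 2 years.
Route A — deposit USD, sell forward: 1,000,000 × 1.145000 × 4.4959 = PLN 5,147,805.50.
Route B — convert at spot, deposit PLN: 1,000,000 × 4.4420 × 1.197800 = PLN 5,320,627.60.
The quoted forward undervalues USD, so borrow USD, convert to PLN at spot, deposit the PLN at 9.89%, and buy USD forward at 4.4959 to cover the loan.
Arbitrage profit = |5,147,805.50 − 5,320,627.60| = PLN 172,822.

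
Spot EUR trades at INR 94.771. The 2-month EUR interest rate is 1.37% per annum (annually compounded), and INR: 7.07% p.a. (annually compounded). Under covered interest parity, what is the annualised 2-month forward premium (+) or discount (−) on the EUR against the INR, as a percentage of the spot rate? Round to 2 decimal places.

+5.50%

T = 2/12 years.
F = S · g_INR/g_EUR = 94.771 × 1.0114505/1.0022704 = 95.639036.
(F − S)/S ÷ T = (95.639036 − 94.771)/94.771/(2/12) = 0.054956 → 5.50%.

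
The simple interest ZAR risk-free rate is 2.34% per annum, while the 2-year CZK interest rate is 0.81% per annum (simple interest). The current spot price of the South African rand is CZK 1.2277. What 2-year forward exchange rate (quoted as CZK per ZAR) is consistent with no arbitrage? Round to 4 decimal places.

1.1918

T = 2 years.
Growth of 1 CZK over T: 1 + 0.0081×2 = 1.016200.
ZAR growth factor: 1 + 0.0234×2 = 1.046800.
CIP: F = S · (grow CZK)/(grow ZAR) = 1.2277 × 1.016200/1.046800 = 1.191812 CZK per ZAR.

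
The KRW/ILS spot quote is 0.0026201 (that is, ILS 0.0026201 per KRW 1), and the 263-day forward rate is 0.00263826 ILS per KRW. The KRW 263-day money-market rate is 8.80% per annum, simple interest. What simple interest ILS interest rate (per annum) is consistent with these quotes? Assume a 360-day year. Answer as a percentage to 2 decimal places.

T = 263/360 years.
CIP gives F = S · g_ILS/g_KRW, so g_ILS/g_KRW = 0.00263826/0.0026201 = 1.0069310.
KRW growth factor: 1 + 0.0880×263/360 = 1.0642889.
Hence g_ILS = 1.0716655.
r = (1.0716655 − 1)/(263/360) = 0.098097 → 9.81%.

9.81%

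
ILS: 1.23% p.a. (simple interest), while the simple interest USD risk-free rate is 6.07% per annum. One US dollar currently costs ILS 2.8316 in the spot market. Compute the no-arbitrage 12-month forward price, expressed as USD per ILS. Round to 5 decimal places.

T = 1 year.
Growth of 1 ILS over T: 1 + 0.0123×1 = 1.012300.
USD growth factor: 1 + 0.0607×1 = 1.060700.
CIP: F = S · (grow ILS)/(grow USD) = 2.8316 × 1.012300/1.060700 = 2.702393 ILS per USD.
Quoted the other way: 1/2.702393 = 0.37004 USD per ILS.

0.37004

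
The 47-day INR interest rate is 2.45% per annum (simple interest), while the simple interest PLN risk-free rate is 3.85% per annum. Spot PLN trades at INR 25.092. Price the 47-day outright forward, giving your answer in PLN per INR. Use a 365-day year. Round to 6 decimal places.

T = 47/365 years.
Growth of 1 INR over T: 1 + 0.0245×47/365 = 1.0031548.
PLN accumulates by 1 + 0.0385×47/365 = 1.0049575.
So F = 25.092 × 1.0031548 / 1.0049575 = 25.04699 (INR/PLN).
Quoted the other way: 1/25.04699 = 0.039925 PLN per INR.

0.039925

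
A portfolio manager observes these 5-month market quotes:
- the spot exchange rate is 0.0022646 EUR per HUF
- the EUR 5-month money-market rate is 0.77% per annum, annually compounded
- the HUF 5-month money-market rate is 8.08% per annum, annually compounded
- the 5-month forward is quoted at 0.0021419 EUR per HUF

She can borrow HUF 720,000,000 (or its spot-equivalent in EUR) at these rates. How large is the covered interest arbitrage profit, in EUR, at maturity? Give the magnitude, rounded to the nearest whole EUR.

T = 5/12 years.
Invest the HUF and cover forward: 720,000,000 × 1.032905421 × 0.0021419 = EUR 1,592,913.69.
Convert at spot and invest in EUR: 720,000,000 × 0.0022646 × 1.003201157 = EUR 1,635,731.52.
The quoted forward undervalues HUF, so borrow HUF, convert to EUR at spot, deposit the EUR at 0.77%, and buy HUF forward at 0.0021419 to cover the loan.
Arbitrage profit = |1,592,913.69 − 1,635,731.52| = EUR 42,818.

EUR 42,818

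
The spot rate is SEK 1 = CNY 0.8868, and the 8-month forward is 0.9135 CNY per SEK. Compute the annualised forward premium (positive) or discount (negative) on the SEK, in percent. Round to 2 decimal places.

+4.52%

T = 8/12 years.
SEK trades forward at +3.01083% vs spot over the period.
×(1/T) gives 4.52% p.a.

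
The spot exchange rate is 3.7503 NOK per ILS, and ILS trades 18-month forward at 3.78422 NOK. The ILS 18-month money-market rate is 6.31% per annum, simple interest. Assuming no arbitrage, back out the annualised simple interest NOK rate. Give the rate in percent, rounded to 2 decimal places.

T = 18/12 years.
By CIP, F/S equals the NOK-to-ILS growth ratio: 3.78422/3.7503 = 1.0090446.
The ILS side grows by 1 + 0.0631×18/12 = 1.094650.
Hence g_NOK = 1.1045507.
r = (1.1045507 − 1)/(18/12) = 0.069700 → 6.97%.

6.97%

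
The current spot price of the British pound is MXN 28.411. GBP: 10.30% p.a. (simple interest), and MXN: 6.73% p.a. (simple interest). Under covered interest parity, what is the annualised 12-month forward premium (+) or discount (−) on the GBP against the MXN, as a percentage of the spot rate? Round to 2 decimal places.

-3.24%

T = 1 year.
No-arbitrage forward: 28.411 × 1.067300 / 1.103000 = 27.491442 MXN/GBP.
(F − S)/S ÷ T = (27.491442 − 28.411)/28.411/1 = -0.032366 → -3.24%.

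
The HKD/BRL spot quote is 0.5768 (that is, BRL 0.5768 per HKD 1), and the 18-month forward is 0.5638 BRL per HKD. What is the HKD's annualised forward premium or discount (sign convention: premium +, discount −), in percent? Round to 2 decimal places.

T = 18/12 years.
HKD trades forward at -2.25381% vs spot over the period.
Annualise by dividing by T: -0.0225381 / (18/12) = -0.015025 → -1.50%.

-1.50%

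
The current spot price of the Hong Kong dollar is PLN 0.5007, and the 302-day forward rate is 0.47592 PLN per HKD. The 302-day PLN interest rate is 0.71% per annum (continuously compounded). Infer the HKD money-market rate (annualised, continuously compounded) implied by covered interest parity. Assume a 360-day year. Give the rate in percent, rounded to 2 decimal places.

T = 302/360 years.
By CIP, F/S equals the PLN-to-HKD growth ratio: 0.47592/0.5007 = 0.9505093.
PLN growth factor: e^(0.0071×302/360) = 1.0059739.
So the HKD growth factor = 1.0583525.
Take logs: ln 1.0583525 / (302/360) = 0.067605, so 6.76%.

6.76%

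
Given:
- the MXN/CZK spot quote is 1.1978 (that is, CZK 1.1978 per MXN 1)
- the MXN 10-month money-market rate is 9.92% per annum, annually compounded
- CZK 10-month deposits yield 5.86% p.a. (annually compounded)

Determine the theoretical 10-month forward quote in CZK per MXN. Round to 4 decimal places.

1.1608

T = 10/12 years.
CZK growth factor: (1 + 0.0586)^(10/12) = 1.0486001.
Growth of 1 MXN over T: (1 + 0.0992)^(10/12) = 1.0820083.
CIP: F = S · (grow CZK)/(grow MXN) = 1.1978 × 1.0486001/1.0820083 = 1.160817 CZK per MXN.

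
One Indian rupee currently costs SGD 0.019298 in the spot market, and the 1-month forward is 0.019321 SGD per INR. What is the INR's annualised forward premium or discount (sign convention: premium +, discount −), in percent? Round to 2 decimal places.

T = 1/12 years.
(F − S)/S = (0.019321 − 0.019298)/0.019298 = 0.0011918.
×(1/T) gives 1.43% p.a.

+1.43%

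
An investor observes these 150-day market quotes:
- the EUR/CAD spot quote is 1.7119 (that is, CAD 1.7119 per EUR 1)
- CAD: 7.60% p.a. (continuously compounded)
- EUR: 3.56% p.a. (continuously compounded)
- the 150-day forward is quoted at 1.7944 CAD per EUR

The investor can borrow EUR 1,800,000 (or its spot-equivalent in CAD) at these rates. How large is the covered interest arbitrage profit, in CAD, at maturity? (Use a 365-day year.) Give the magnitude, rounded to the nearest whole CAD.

CAD 98,341

T = 150/365 years.
Route A — deposit EUR, sell forward: 1,800,000 × 1.014737681 × 1.7944 = CAD 3,277,521.53.
Route B — convert at spot, deposit CAD: 1,800,000 × 1.7119 × 1.031725741 = CAD 3,179,180.33.
The quoted forward overvalues EUR, so borrow CAD, buy EUR at spot, deposit the EUR at 3.56%, and sell the proceeds forward at 1.7944.
Profit = 3,277,521.53 − 3,179,180.33 = CAD 98,341.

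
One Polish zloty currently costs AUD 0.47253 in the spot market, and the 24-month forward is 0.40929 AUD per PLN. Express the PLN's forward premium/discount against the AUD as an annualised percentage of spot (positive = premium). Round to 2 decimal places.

-6.69%

T = 2 years.
(F − S)/S = (0.40929 − 0.47253)/0.47253 = -0.1338328.
×(1/T) gives -6.69% p.a.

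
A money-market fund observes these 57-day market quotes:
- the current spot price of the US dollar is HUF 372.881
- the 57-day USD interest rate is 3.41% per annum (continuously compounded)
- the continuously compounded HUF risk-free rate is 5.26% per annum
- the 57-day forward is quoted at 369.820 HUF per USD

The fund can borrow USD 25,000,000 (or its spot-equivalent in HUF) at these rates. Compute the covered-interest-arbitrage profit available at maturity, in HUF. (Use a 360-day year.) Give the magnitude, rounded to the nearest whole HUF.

HUF 104,433,128

T = 57/360 years.
Route A — deposit USD, sell forward: 25,000,000 × 1.005413768434 × 369.820 = HUF 9,295,552,996.06.
Route B — convert at spot, deposit HUF: 25,000,000 × 372.881 × 1.008363110379 = HUF 9,399,986,124.03.
The quoted forward undervalues USD, so borrow USD, convert to HUF at spot, deposit the HUF at 5.26%, and buy USD forward at 369.820 to cover the loan.
Arbitrage profit = |9,295,552,996.06 − 9,399,986,124.03| = HUF 104,433,128.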